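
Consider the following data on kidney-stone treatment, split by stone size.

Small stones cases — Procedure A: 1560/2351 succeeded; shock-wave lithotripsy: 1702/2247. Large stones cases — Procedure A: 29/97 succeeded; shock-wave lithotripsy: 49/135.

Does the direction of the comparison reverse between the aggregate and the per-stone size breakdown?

No

Small stones: Procedure A 1560/2351 = 66.4%, shock-wave lithotripsy 1702/2247 = 75.7% → shock-wave lithotripsy
Large stones: Procedure A 29/97 = 29.9%, shock-wave lithotripsy 49/135 = 36.3% → shock-wave lithotripsy
Overall: Procedure A 1589/2448 = 64.9%, shock-wave lithotripsy 1751/2382 = 73.5% → shock-wave lithotripsy
Shock-wave lithotripsy wins overall and in every stone group — no reversal.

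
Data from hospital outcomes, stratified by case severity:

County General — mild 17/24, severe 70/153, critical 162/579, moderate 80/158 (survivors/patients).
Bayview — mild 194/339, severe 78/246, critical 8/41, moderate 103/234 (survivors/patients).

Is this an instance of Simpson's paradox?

Mild: County General 17/24 = 70.8%, Bayview 194/339 = 57.2% → County General
Severe: County General 70/153 = 45.8%, Bayview 78/246 = 31.7% → County General
Critical: County General 162/579 = 28.0%, Bayview 8/41 = 19.5% → County General
Moderate: County General 80/158 = 50.6%, Bayview 103/234 = 44.0% → County General
Overall: County General 329/914 = 36.0%, Bayview 383/860 = 44.5% → Bayview
County General wins each case group but Bayview wins overall — the comparison reverses. County General's patients skew toward critical, which has a lower base rate.

Yes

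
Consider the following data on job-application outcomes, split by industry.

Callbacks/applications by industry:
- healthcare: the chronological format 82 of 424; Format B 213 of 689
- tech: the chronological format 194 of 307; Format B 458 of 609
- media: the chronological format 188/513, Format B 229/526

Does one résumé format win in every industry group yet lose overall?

Healthcare: the chronological format 82/424 = 19.3%, Format B 213/689 = 30.9% → Format B
Tech: the chronological format 194/307 = 63.2%, Format B 458/609 = 75.2% → Format B
Media: the chronological format 188/513 = 36.6%, Format B 229/526 = 43.5% → Format B
Overall: the chronological format 464/1244 = 37.3%, Format B 900/1824 = 49.3% → Format B
Format B wins overall and in every industry group — no reversal.

No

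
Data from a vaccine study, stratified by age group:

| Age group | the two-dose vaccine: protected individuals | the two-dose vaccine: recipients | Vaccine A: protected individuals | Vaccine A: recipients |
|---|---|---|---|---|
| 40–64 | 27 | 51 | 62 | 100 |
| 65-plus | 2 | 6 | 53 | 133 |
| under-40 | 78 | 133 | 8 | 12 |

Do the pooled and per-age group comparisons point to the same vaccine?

No

40–64: the two-dose vaccine 27/51 = 52.9%, Vaccine A 62/100 = 62.0% → Vaccine A
65-plus: the two-dose vaccine 2/6 = 33.3%, Vaccine A 53/133 = 39.8% → Vaccine A
Under-40: the two-dose vaccine 78/133 = 58.6%, Vaccine A 8/12 = 66.7% → Vaccine A
Overall: the two-dose vaccine 107/190 = 56.3%, Vaccine A 123/245 = 50.2% → the two-dose vaccine
Vaccine A wins each age group but the two-dose vaccine wins overall — the comparison reverses. Vaccine A's recipients skew toward 65-plus, which has a lower base rate.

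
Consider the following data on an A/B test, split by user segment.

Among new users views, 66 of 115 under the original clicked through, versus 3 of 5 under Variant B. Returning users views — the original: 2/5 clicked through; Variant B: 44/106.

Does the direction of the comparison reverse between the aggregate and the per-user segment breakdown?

Yes

New users: the original 66/115 = 57.4%, Variant B 3/5 = 60.0% → Variant B
Returning users: the original 2/5 = 40.0%, Variant B 44/106 = 41.5% → Variant B
Overall: the original 68/120 = 56.7%, Variant B 47/111 = 42.3% → the original
Variant B wins each user group but the original wins overall — the comparison reverses. Variant B's views skew toward returning users, which has a lower base rate.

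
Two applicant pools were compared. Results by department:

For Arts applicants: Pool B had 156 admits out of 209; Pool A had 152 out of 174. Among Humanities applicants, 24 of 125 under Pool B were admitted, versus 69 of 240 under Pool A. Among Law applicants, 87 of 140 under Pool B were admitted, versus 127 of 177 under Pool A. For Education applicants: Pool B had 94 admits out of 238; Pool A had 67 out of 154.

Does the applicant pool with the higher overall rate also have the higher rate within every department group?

Arts: Pool B 156/209 = 74.6%, Pool A 152/174 = 87.4% → Pool A
Humanities: Pool B 24/125 = 19.2%, Pool A 69/240 = 28.8% → Pool A
Law: Pool B 87/140 = 62.1%, Pool A 127/177 = 71.8% → Pool A
Education: Pool B 94/238 = 39.5%, Pool A 67/154 = 43.5% → Pool A
Overall: Pool B 361/712 = 50.7%, Pool A 415/745 = 55.7% → Pool A
Pool A wins overall and in every department group — no reversal.

Yes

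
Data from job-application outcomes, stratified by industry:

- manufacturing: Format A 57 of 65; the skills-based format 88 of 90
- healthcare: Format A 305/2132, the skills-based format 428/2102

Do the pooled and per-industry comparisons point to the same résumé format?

Yes

Manufacturing: Format A 57/65 = 87.7%, the skills-based format 88/90 = 97.8% → the skills-based format
Healthcare: Format A 305/2132 = 14.3%, the skills-based format 428/2102 = 20.4% → the skills-based format
Overall: Format A 362/2197 = 16.5%, the skills-based format 516/2192 = 23.5% → the skills-based format
The skills-based format wins overall and in every industry group — no reversal.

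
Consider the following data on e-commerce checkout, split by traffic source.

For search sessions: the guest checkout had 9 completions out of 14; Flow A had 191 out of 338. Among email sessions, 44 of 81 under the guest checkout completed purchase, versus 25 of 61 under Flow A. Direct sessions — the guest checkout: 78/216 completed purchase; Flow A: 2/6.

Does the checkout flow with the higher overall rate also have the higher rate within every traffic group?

Search: the guest checkout 9/14 = 64.3%, Flow A 191/338 = 56.5% → the guest checkout
Email: the guest checkout 44/81 = 54.3%, Flow A 25/61 = 41.0% → the guest checkout
Direct: the guest checkout 78/216 = 36.1%, Flow A 2/6 = 33.3% → the guest checkout
Overall: the guest checkout 131/311 = 42.1%, Flow A 218/405 = 53.8% → Flow A
The guest checkout wins each traffic group but Flow A wins overall — the comparison reverses. The guest checkout's sessions skew toward direct, which has a lower base rate.

No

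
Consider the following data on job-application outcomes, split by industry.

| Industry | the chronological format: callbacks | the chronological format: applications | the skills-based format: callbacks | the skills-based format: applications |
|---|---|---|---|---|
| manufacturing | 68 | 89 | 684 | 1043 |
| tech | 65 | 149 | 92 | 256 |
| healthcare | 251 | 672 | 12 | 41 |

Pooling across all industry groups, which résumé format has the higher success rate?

Manufacturing: the chronological format 68/89 = 76.4%, the skills-based format 684/1043 = 65.6% → the chronological format
Tech: the chronological format 65/149 = 43.6%, the skills-based format 92/256 = 35.9% → the chronological format
Healthcare: the chronological format 251/672 = 37.4%, the skills-based format 12/41 = 29.3% → the chronological format
Overall: the chronological format 384/910 = 42.2%, the skills-based format 788/1340 = 58.8% → the skills-based format
(The chronological format wins every industry group but the skills-based format wins overall — the chronological format's applications skew toward the low-rate healthcare group.)

the skills-based format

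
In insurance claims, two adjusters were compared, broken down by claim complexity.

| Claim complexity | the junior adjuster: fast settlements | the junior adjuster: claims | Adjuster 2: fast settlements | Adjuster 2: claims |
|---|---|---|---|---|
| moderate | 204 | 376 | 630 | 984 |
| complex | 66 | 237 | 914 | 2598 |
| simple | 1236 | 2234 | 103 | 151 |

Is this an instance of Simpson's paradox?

Yes

Moderate: the junior adjuster 204/376 = 54.3%, Adjuster 2 630/984 = 64.0% → Adjuster 2
Complex: the junior adjuster 66/237 = 27.8%, Adjuster 2 914/2598 = 35.2% → Adjuster 2
Simple: the junior adjuster 1236/2234 = 55.3%, Adjuster 2 103/151 = 68.2% → Adjuster 2
Overall: the junior adjuster 1506/2847 = 52.9%, Adjuster 2 1647/3733 = 44.1% → the junior adjuster
Adjuster 2 wins each claim group but the junior adjuster wins overall — the comparison reverses. Adjuster 2's claims skew toward complex, which has a lower base rate.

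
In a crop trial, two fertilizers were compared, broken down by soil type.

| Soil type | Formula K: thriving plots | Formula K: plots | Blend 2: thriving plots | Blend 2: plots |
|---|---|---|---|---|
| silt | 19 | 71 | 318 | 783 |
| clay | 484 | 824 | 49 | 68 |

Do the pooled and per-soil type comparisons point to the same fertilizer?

Silt: Formula K 19/71 = 26.8%, Blend 2 318/783 = 40.6% → Blend 2
Clay: Formula K 484/824 = 58.7%, Blend 2 49/68 = 72.1% → Blend 2
Overall: Formula K 503/895 = 56.2%, Blend 2 367/851 = 43.1% → Formula K
Blend 2 wins each soil group but Formula K wins overall — the comparison reverses. Blend 2's plots skew toward silt, which has a lower base rate.

No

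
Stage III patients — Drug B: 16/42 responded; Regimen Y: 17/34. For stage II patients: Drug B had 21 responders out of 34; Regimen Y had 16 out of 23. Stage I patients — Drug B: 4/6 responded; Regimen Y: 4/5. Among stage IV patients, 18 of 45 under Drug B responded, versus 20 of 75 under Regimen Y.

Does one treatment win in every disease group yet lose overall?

Stage III: Drug B 16/42 = 38.1%, Regimen Y 17/34 = 50.0% → Regimen Y
Stage II: Drug B 21/34 = 61.8%, Regimen Y 16/23 = 69.6% → Regimen Y
Stage I: Drug B 4/6 = 66.7%, Regimen Y 4/5 = 80.0% → Regimen Y
Stage IV: Drug B 18/45 = 40.0%, Regimen Y 20/75 = 26.7% → Drug B
Overall: Drug B 59/127 = 46.5%, Regimen Y 57/137 = 41.6% → Drug B
Neither sweeps: Drug B wins 1 of 4 groups, Regimen Y wins 3. Drug B wins overall but not every group — no Simpson reversal.

No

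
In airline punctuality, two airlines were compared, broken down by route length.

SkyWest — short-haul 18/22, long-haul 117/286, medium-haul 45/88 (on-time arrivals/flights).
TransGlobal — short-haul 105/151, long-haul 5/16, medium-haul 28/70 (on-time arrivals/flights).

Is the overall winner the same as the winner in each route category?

No

Short-haul: SkyWest 18/22 = 81.8%, TransGlobal 105/151 = 69.5% → SkyWest
Long-haul: SkyWest 117/286 = 40.9%, TransGlobal 5/16 = 31.2% → SkyWest
Medium-haul: SkyWest 45/88 = 51.1%, TransGlobal 28/70 = 40.0% → SkyWest
Overall: SkyWest 180/396 = 45.5%, TransGlobal 138/237 = 58.2% → TransGlobal
SkyWest wins each route group but TransGlobal wins overall — the comparison reverses. SkyWest's flights skew toward long-haul, which has a lower base rate.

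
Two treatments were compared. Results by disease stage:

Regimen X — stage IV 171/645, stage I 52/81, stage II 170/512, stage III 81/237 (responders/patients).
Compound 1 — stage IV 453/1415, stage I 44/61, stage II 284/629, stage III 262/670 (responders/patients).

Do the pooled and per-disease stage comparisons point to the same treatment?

Yes

Stage IV: Regimen X 171/645 = 26.5%, Compound 1 453/1415 = 32.0% → Compound 1
Stage I: Regimen X 52/81 = 64.2%, Compound 1 44/61 = 72.1% → Compound 1
Stage II: Regimen X 170/512 = 33.2%, Compound 1 284/629 = 45.2% → Compound 1
Stage III: Regimen X 81/237 = 34.2%, Compound 1 262/670 = 39.1% → Compound 1
Overall: Regimen X 474/1475 = 32.1%, Compound 1 1043/2775 = 37.6% → Compound 1
Compound 1 wins overall and in every disease group — no reversal.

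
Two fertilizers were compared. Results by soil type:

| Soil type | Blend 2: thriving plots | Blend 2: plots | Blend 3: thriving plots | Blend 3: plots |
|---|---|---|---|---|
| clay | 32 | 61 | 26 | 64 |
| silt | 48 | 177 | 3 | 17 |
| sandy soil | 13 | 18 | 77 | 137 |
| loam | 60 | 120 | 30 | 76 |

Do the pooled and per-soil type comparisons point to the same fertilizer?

No

Clay: Blend 2 32/61 = 52.5%, Blend 3 26/64 = 40.6% → Blend 2
Silt: Blend 2 48/177 = 27.1%, Blend 3 3/17 = 17.6% → Blend 2
Sandy soil: Blend 2 13/18 = 72.2%, Blend 3 77/137 = 56.2% → Blend 2
Loam: Blend 2 60/120 = 50.0%, Blend 3 30/76 = 39.5% → Blend 2
Overall: Blend 2 153/376 = 40.7%, Blend 3 136/294 = 46.3% → Blend 3
Blend 2 wins each soil group but Blend 3 wins overall — the comparison reverses. Blend 2's plots skew toward silt, which has a lower base rate.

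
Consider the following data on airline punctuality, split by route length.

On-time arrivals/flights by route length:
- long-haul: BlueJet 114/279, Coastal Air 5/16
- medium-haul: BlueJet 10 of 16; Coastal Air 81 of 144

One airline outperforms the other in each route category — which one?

BlueJet

Long-haul: BlueJet 114/279 = 40.9%, Coastal Air 5/16 = 31.2% → BlueJet
Medium-haul: BlueJet 10/16 = 62.5%, Coastal Air 81/144 = 56.2% → BlueJet
BlueJet has the higher rate in both groups.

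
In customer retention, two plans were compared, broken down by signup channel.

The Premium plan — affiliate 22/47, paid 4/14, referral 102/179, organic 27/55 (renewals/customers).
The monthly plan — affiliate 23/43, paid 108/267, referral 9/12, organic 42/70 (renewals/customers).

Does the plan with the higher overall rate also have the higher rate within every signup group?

No

Affiliate: the Premium plan 22/47 = 46.8%, the monthly plan 23/43 = 53.5% → the monthly plan
Paid: the Premium plan 4/14 = 28.6%, the monthly plan 108/267 = 40.4% → the monthly plan
Referral: the Premium plan 102/179 = 57.0%, the monthly plan 9/12 = 75.0% → the monthly plan
Organic: the Premium plan 27/55 = 49.1%, the monthly plan 42/70 = 60.0% → the monthly plan
Overall: the Premium plan 155/295 = 52.5%, the monthly plan 182/392 = 46.4% → the Premium plan
The monthly plan wins each signup group but the Premium plan wins overall — the comparison reverses. The monthly plan's customers skew toward paid, which has a lower base rate.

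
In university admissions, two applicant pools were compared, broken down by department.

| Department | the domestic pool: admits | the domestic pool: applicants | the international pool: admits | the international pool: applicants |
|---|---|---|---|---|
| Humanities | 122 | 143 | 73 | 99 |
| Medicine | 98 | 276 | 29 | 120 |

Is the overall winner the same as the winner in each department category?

Humanities: the domestic pool 122/143 = 85.3%, the international pool 73/99 = 73.7% → the domestic pool
Medicine: the domestic pool 98/276 = 35.5%, the international pool 29/120 = 24.2% → the domestic pool
Overall: the domestic pool 220/419 = 52.5%, the international pool 102/219 = 46.6% → the domestic pool
The domestic pool wins overall and in every department group — no reversal.

Yes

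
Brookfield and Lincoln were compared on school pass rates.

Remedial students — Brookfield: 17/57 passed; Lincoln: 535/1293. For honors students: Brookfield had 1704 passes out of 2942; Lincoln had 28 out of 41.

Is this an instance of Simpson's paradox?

Remedial: Brookfield 17/57 = 29.8%, Lincoln 535/1293 = 41.4% → Lincoln
Honors: Brookfield 1704/2942 = 57.9%, Lincoln 28/41 = 68.3% → Lincoln
Overall: Brookfield 1721/2999 = 57.4%, Lincoln 563/1334 = 42.2% → Brookfield
Lincoln wins each student group but Brookfield wins overall — the comparison reverses. Lincoln's students skew toward remedial, which has a lower base rate.

Yes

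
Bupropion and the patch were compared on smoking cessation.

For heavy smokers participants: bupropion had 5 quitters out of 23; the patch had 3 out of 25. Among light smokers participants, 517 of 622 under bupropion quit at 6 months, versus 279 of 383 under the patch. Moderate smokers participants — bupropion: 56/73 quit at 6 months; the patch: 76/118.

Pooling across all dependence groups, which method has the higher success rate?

Heavy smokers: bupropion 5/23 = 21.7%, the patch 3/25 = 12.0% → bupropion
Light smokers: bupropion 517/622 = 83.1%, the patch 279/383 = 72.8% → bupropion
Moderate smokers: bupropion 56/73 = 76.7%, the patch 76/118 = 64.4% → bupropion
Overall: bupropion 578/718 = 80.5%, the patch 358/526 = 68.1% → bupropion

bupropion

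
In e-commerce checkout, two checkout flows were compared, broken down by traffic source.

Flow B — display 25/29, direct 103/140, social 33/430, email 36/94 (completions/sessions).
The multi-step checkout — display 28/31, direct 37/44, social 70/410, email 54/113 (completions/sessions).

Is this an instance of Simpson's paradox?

Display: Flow B 25/29 = 86.2%, the multi-step checkout 28/31 = 90.3% → the multi-step checkout
Direct: Flow B 103/140 = 73.6%, the multi-step checkout 37/44 = 84.1% → the multi-step checkout
Social: Flow B 33/430 = 7.7%, the multi-step checkout 70/410 = 17.1% → the multi-step checkout
Email: Flow B 36/94 = 38.3%, the multi-step checkout 54/113 = 47.8% → the multi-step checkout
Overall: Flow B 197/693 = 28.4%, the multi-step checkout 189/598 = 31.6% → the multi-step checkout
The multi-step checkout wins overall and in every traffic group — no reversal.

No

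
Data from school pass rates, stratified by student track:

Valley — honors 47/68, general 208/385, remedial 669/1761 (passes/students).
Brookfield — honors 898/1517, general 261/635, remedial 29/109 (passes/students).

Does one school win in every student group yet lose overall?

Honors: Valley 47/68 = 69.1%, Brookfield 898/1517 = 59.2% → Valley
General: Valley 208/385 = 54.0%, Brookfield 261/635 = 41.1% → Valley
Remedial: Valley 669/1761 = 38.0%, Brookfield 29/109 = 26.6% → Valley
Overall: Valley 924/2214 = 41.7%, Brookfield 1188/2261 = 52.5% → Brookfield
Valley wins each student group but Brookfield wins overall — the comparison reverses. Valley's students skew toward remedial, which has a lower base rate.

Yes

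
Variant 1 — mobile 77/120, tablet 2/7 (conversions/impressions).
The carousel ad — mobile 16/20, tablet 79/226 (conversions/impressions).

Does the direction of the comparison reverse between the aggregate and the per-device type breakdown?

Yes

Mobile: Variant 1 77/120 = 64.2%, the carousel ad 16/20 = 80.0% → the carousel ad
Tablet: Variant 1 2/7 = 28.6%, the carousel ad 79/226 = 35.0% → the carousel ad
Overall: Variant 1 79/127 = 62.2%, the carousel ad 95/246 = 38.6% → Variant 1
The carousel ad wins each device group but Variant 1 wins overall — the comparison reverses. The carousel ad's impressions skew toward tablet, which has a lower base rate.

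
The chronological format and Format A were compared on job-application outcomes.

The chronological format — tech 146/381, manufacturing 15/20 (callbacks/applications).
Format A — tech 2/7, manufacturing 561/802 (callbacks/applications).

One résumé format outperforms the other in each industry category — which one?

the chronological format

Tech: the chronological format 146/381 = 38.3%, Format A 2/7 = 28.6% → the chronological format
Manufacturing: the chronological format 15/20 = 75.0%, Format A 561/802 = 70.0% → the chronological format
The chronological format has the higher rate in both groups.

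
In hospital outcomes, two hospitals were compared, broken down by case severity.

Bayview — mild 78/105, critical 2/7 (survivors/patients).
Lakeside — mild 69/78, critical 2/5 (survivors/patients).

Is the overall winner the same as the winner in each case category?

Yes

Mild: Bayview 78/105 = 74.3%, Lakeside 69/78 = 88.5% → Lakeside
Critical: Bayview 2/7 = 28.6%, Lakeside 2/5 = 40.0% → Lakeside
Overall: Bayview 80/112 = 71.4%, Lakeside 71/83 = 85.5% → Lakeside
Lakeside wins overall and in every case group — no reversal.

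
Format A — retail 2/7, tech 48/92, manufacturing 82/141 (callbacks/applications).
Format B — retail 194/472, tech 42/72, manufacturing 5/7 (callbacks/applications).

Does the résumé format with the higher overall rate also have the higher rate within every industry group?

No

Retail: Format A 2/7 = 28.6%, Format B 194/472 = 41.1% → Format B
Tech: Format A 48/92 = 52.2%, Format B 42/72 = 58.3% → Format B
Manufacturing: Format A 82/141 = 58.2%, Format B 5/7 = 71.4% → Format B
Overall: Format A 132/240 = 55.0%, Format B 241/551 = 43.7% → Format A
Format B wins each industry group but Format A wins overall — the comparison reverses. Format B's applications skew toward retail, which has a lower base rate.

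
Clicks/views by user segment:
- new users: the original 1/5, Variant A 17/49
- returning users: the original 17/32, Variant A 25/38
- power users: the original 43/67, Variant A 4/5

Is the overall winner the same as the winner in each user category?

No

New users: the original 1/5 = 20.0%, Variant A 17/49 = 34.7% → Variant A
Returning users: the original 17/32 = 53.1%, Variant A 25/38 = 65.8% → Variant A
Power users: the original 43/67 = 64.2%, Variant A 4/5 = 80.0% → Variant A
Overall: the original 61/104 = 58.7%, Variant A 46/92 = 50.0% → the original
Variant A wins each user group but the original wins overall — the comparison reverses. Variant A's views skew toward new users, which has a lower base rate.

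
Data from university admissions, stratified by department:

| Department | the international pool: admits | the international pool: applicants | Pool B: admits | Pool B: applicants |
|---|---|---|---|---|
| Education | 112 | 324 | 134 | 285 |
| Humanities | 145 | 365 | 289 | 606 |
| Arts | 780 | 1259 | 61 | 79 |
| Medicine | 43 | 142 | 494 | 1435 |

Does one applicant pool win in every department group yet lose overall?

Education: the international pool 112/324 = 34.6%, Pool B 134/285 = 47.0% → Pool B
Humanities: the international pool 145/365 = 39.7%, Pool B 289/606 = 47.7% → Pool B
Arts: the international pool 780/1259 = 62.0%, Pool B 61/79 = 77.2% → Pool B
Medicine: the international pool 43/142 = 30.3%, Pool B 494/1435 = 34.4% → Pool B
Overall: the international pool 1080/2090 = 51.7%, Pool B 978/2405 = 40.7% → the international pool
Pool B wins each department group but the international pool wins overall — the comparison reverses. Pool B's applicants skew toward Medicine, which has a lower base rate.

Yes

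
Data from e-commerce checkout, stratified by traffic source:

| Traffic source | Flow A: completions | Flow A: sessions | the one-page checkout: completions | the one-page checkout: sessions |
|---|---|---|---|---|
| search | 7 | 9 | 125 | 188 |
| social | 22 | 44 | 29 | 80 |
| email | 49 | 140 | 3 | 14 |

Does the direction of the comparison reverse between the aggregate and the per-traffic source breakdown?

Yes

Search: Flow A 7/9 = 77.8%, the one-page checkout 125/188 = 66.5% → Flow A
Social: Flow A 22/44 = 50.0%, the one-page checkout 29/80 = 36.2% → Flow A
Email: Flow A 49/140 = 35.0%, the one-page checkout 3/14 = 21.4% → Flow A
Overall: Flow A 78/193 = 40.4%, the one-page checkout 157/282 = 55.7% → the one-page checkout
Flow A wins each traffic group but the one-page checkout wins overall — the comparison reverses. Flow A's sessions skew toward email, which has a lower base rate.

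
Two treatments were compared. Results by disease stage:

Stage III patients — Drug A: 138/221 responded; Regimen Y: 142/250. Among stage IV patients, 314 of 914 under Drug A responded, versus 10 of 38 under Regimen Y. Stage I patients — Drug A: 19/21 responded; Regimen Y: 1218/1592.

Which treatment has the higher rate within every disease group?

Stage III: Drug A 138/221 = 62.4%, Regimen Y 142/250 = 56.8% → Drug A
Stage IV: Drug A 314/914 = 34.4%, Regimen Y 10/38 = 26.3% → Drug A
Stage I: Drug A 19/21 = 90.5%, Regimen Y 1218/1592 = 76.5% → Drug A
Drug A has the higher rate in all 3 groups.

Drug A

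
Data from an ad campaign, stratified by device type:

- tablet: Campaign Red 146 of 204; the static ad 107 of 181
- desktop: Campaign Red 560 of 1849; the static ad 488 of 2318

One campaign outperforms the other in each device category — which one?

Tablet: Campaign Red 146/204 = 71.6%, the static ad 107/181 = 59.1% → Campaign Red
Desktop: Campaign Red 560/1849 = 30.3%, the static ad 488/2318 = 21.1% → Campaign Red
Campaign Red has the higher rate in both groups.

Campaign Red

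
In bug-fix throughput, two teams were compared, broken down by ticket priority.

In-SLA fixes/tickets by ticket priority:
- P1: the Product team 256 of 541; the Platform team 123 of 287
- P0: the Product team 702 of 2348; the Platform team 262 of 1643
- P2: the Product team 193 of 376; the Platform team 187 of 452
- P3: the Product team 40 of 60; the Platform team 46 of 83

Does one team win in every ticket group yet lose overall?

P1: the Product team 256/541 = 47.3%, the Platform team 123/287 = 42.9% → the Product team
P0: the Product team 702/2348 = 29.9%, the Platform team 262/1643 = 15.9% → the Product team
P2: the Product team 193/376 = 51.3%, the Platform team 187/452 = 41.4% → the Product team
P3: the Product team 40/60 = 66.7%, the Platform team 46/83 = 55.4% → the Product team
Overall: the Product team 1191/3325 = 35.8%, the Platform team 618/2465 = 25.1% → the Product team
The Product team wins overall and in every ticket group — no reversal.

No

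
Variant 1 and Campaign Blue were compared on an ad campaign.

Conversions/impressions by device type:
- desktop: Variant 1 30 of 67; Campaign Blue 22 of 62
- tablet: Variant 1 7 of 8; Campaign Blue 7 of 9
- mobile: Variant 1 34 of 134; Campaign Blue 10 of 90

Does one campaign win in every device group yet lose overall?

Desktop: Variant 1 30/67 = 44.8%, Campaign Blue 22/62 = 35.5% → Variant 1
Tablet: Variant 1 7/8 = 87.5%, Campaign Blue 7/9 = 77.8% → Variant 1
Mobile: Variant 1 34/134 = 25.4%, Campaign Blue 10/90 = 11.1% → Variant 1
Overall: Variant 1 71/209 = 34.0%, Campaign Blue 39/161 = 24.2% → Variant 1
Variant 1 wins overall and in every device group — no reversal.

No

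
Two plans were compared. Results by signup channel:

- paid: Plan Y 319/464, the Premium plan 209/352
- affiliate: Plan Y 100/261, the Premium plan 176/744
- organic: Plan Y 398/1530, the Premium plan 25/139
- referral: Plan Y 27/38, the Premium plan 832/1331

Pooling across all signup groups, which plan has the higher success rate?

the Premium plan

Paid: Plan Y 319/464 = 68.8%, the Premium plan 209/352 = 59.4% → Plan Y
Affiliate: Plan Y 100/261 = 38.3%, the Premium plan 176/744 = 23.7% → Plan Y
Organic: Plan Y 398/1530 = 26.0%, the Premium plan 25/139 = 18.0% → Plan Y
Referral: Plan Y 27/38 = 71.1%, the Premium plan 832/1331 = 62.5% → Plan Y
Overall: Plan Y 844/2293 = 36.8%, the Premium plan 1242/2566 = 48.4% → the Premium plan
(Plan Y wins every signup group but the Premium plan wins overall — Plan Y's customers skew toward the low-rate organic group.)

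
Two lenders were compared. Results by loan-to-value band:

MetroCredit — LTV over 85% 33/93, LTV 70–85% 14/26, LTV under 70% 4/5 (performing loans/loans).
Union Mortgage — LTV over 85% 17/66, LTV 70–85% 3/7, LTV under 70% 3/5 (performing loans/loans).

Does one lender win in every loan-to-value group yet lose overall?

LTV over 85%: MetroCredit 33/93 = 35.5%, Union Mortgage 17/66 = 25.8% → MetroCredit
LTV 70–85%: MetroCredit 14/26 = 53.8%, Union Mortgage 3/7 = 42.9% → MetroCredit
LTV under 70%: MetroCredit 4/5 = 80.0%, Union Mortgage 3/5 = 60.0% → MetroCredit
Overall: MetroCredit 51/124 = 41.1%, Union Mortgage 23/78 = 29.5% → MetroCredit
MetroCredit wins overall and in every loan-to-value group — no reversal.

No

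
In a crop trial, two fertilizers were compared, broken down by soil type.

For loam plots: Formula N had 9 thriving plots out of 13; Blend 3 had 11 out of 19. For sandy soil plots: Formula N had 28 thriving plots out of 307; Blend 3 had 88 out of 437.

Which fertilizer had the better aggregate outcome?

Blend 3

Loam: Formula N 9/13 = 69.2%, Blend 3 11/19 = 57.9% → Formula N
Sandy soil: Formula N 28/307 = 9.1%, Blend 3 88/437 = 20.1% → Blend 3
Overall: Formula N 37/320 = 11.6%, Blend 3 99/456 = 21.7% → Blend 3
(Neither sweeps every soil group, but Blend 3 has the higher pooled rate.)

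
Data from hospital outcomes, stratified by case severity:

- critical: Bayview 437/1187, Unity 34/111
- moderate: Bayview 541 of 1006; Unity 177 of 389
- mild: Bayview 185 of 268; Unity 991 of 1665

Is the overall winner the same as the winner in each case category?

No

Critical: Bayview 437/1187 = 36.8%, Unity 34/111 = 30.6% → Bayview
Moderate: Bayview 541/1006 = 53.8%, Unity 177/389 = 45.5% → Bayview
Mild: Bayview 185/268 = 69.0%, Unity 991/1665 = 59.5% → Bayview
Overall: Bayview 1163/2461 = 47.3%, Unity 1202/2165 = 55.5% → Unity
Bayview wins each case group but Unity wins overall — the comparison reverses. Bayview's patients skew toward critical, which has a lower base rate.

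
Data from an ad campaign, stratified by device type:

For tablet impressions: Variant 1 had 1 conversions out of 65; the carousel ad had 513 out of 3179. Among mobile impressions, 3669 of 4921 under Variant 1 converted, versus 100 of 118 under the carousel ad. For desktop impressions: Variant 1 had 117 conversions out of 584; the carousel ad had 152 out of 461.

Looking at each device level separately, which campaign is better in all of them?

Tablet: Variant 1 1/65 = 1.5%, the carousel ad 513/3179 = 16.1% → the carousel ad
Mobile: Variant 1 3669/4921 = 74.6%, the carousel ad 100/118 = 84.7% → the carousel ad
Desktop: Variant 1 117/584 = 20.0%, the carousel ad 152/461 = 33.0% → the carousel ad
The carousel ad has the higher rate in all 3 groups.

the carousel ad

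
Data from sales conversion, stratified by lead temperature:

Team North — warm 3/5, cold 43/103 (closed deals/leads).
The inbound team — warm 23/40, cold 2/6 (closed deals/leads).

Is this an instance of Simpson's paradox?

Warm: Team North 3/5 = 60.0%, the inbound team 23/40 = 57.5% → Team North
Cold: Team North 43/103 = 41.7%, the inbound team 2/6 = 33.3% → Team North
Overall: Team North 46/108 = 42.6%, the inbound team 25/46 = 54.3% → the inbound team
Team North wins each lead group but the inbound team wins overall — the comparison reverses. Team North's leads skew toward cold, which has a lower base rate.

Yes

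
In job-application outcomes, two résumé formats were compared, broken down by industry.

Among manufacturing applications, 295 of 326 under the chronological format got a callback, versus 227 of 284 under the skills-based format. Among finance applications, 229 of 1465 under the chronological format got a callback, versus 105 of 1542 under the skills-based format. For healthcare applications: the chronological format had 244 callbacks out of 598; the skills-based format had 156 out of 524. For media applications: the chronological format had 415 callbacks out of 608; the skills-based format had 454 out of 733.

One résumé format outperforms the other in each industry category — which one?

Manufacturing: the chronological format 295/326 = 90.5%, the skills-based format 227/284 = 79.9% → the chronological format
Finance: the chronological format 229/1465 = 15.6%, the skills-based format 105/1542 = 6.8% → the chronological format
Healthcare: the chronological format 244/598 = 40.8%, the skills-based format 156/524 = 29.8% → the chronological format
Media: the chronological format 415/608 = 68.3%, the skills-based format 454/733 = 61.9% → the chronological format
The chronological format has the higher rate in all 4 groups.

the chronological format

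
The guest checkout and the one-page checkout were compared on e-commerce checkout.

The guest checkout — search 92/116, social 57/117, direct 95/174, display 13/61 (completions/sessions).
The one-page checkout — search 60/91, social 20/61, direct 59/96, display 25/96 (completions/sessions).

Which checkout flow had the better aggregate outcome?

Search: the guest checkout 92/116 = 79.3%, the one-page checkout 60/91 = 65.9% → the guest checkout
Social: the guest checkout 57/117 = 48.7%, the one-page checkout 20/61 = 32.8% → the guest checkout
Direct: the guest checkout 95/174 = 54.6%, the one-page checkout 59/96 = 61.5% → the one-page checkout
Display: the guest checkout 13/61 = 21.3%, the one-page checkout 25/96 = 26.0% → the one-page checkout
Overall: the guest checkout 257/468 = 54.9%, the one-page checkout 164/344 = 47.7% → the guest checkout
(Neither sweeps every traffic group, but the guest checkout has the higher pooled rate.)

the guest checkout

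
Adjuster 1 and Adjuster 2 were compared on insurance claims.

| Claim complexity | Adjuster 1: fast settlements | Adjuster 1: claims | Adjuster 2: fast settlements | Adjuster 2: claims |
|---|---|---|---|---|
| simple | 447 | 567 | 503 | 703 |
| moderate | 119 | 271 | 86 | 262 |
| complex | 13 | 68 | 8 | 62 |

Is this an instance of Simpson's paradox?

No

Simple: Adjuster 1 447/567 = 78.8%, Adjuster 2 503/703 = 71.6% → Adjuster 1
Moderate: Adjuster 1 119/271 = 43.9%, Adjuster 2 86/262 = 32.8% → Adjuster 1
Complex: Adjuster 1 13/68 = 19.1%, Adjuster 2 8/62 = 12.9% → Adjuster 1
Overall: Adjuster 1 579/906 = 63.9%, Adjuster 2 597/1027 = 58.1% → Adjuster 1
Adjuster 1 wins overall and in every claim group — no reversal.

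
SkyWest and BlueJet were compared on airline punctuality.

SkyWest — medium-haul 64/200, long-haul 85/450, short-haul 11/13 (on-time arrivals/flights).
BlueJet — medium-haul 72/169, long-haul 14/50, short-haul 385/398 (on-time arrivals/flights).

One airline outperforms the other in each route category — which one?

BlueJet

Medium-haul: SkyWest 64/200 = 32.0%, BlueJet 72/169 = 42.6% → BlueJet
Long-haul: SkyWest 85/450 = 18.9%, BlueJet 14/50 = 28.0% → BlueJet
Short-haul: SkyWest 11/13 = 84.6%, BlueJet 385/398 = 96.7% → BlueJet
BlueJet has the higher rate in all 3 groups.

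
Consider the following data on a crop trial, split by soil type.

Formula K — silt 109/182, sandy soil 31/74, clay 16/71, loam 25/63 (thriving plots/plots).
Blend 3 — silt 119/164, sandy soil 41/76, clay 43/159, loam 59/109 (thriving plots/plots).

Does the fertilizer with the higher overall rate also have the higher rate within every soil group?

Silt: Formula K 109/182 = 59.9%, Blend 3 119/164 = 72.6% → Blend 3
Sandy soil: Formula K 31/74 = 41.9%, Blend 3 41/76 = 53.9% → Blend 3
Clay: Formula K 16/71 = 22.5%, Blend 3 43/159 = 27.0% → Blend 3
Loam: Formula K 25/63 = 39.7%, Blend 3 59/109 = 54.1% → Blend 3
Overall: Formula K 181/390 = 46.4%, Blend 3 262/508 = 51.6% → Blend 3
Blend 3 wins overall and in every soil group — no reversal.

Yes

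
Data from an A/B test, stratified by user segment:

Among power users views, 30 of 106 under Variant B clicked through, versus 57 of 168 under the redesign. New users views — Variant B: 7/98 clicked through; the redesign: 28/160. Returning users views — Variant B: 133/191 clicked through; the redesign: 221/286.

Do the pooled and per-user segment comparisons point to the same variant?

Power users: Variant B 30/106 = 28.3%, the redesign 57/168 = 33.9% → the redesign
New users: Variant B 7/98 = 7.1%, the redesign 28/160 = 17.5% → the redesign
Returning users: Variant B 133/191 = 69.6%, the redesign 221/286 = 77.3% → the redesign
Overall: Variant B 170/395 = 43.0%, the redesign 306/614 = 49.8% → the redesign
The redesign wins overall and in every user group — no reversal.

Yes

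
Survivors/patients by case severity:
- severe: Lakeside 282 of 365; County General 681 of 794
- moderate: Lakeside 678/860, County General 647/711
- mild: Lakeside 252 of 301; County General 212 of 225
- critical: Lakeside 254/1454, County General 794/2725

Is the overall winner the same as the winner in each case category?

Yes

Severe: Lakeside 282/365 = 77.3%, County General 681/794 = 85.8% → County General
Moderate: Lakeside 678/860 = 78.8%, County General 647/711 = 91.0% → County General
Mild: Lakeside 252/301 = 83.7%, County General 212/225 = 94.2% → County General
Critical: Lakeside 254/1454 = 17.5%, County General 794/2725 = 29.1% → County General
Overall: Lakeside 1466/2980 = 49.2%, County General 2334/4455 = 52.4% → County General
County General wins overall and in every case group — no reversal.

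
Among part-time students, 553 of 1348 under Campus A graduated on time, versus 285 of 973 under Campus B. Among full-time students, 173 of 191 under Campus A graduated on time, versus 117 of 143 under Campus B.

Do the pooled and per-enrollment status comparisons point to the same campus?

Part-time: Campus A 553/1348 = 41.0%, Campus B 285/973 = 29.3% → Campus A
Full-time: Campus A 173/191 = 90.6%, Campus B 117/143 = 81.8% → Campus A
Overall: Campus A 726/1539 = 47.2%, Campus B 402/1116 = 36.0% → Campus A
Campus A wins overall and in every enrollment group — no reversal.

Yes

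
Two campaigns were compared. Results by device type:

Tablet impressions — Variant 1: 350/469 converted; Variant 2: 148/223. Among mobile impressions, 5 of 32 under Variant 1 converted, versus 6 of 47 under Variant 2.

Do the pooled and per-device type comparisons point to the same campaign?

Tablet: Variant 1 350/469 = 74.6%, Variant 2 148/223 = 66.4% → Variant 1
Mobile: Variant 1 5/32 = 15.6%, Variant 2 6/47 = 12.8% → Variant 1
Overall: Variant 1 355/501 = 70.9%, Variant 2 154/270 = 57.0% → Variant 1
Variant 1 wins overall and in every device group — no reversal.

Yes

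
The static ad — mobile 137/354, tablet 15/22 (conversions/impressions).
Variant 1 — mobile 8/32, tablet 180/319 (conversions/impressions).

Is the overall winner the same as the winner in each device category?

No

Mobile: the static ad 137/354 = 38.7%, Variant 1 8/32 = 25.0% → the static ad
Tablet: the static ad 15/22 = 68.2%, Variant 1 180/319 = 56.4% → the static ad
Overall: the static ad 152/376 = 40.4%, Variant 1 188/351 = 53.6% → Variant 1
The static ad wins each device group but Variant 1 wins overall — the comparison reverses. The static ad's impressions skew toward mobile, which has a lower base rate.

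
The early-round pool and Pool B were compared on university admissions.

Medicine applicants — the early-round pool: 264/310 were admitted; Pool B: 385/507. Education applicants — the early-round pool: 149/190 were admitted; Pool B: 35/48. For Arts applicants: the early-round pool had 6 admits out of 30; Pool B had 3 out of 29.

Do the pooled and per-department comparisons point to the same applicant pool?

Yes

Medicine: the early-round pool 264/310 = 85.2%, Pool B 385/507 = 75.9% → the early-round pool
Education: the early-round pool 149/190 = 78.4%, Pool B 35/48 = 72.9% → the early-round pool
Arts: the early-round pool 6/30 = 20.0%, Pool B 3/29 = 10.3% → the early-round pool
Overall: the early-round pool 419/530 = 79.1%, Pool B 423/584 = 72.4% → the early-round pool
The early-round pool wins overall and in every department group — no reversal.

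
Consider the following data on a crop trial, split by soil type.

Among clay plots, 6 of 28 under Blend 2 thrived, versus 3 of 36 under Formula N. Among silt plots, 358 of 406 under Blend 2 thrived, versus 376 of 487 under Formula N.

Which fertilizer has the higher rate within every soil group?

Clay: Blend 2 6/28 = 21.4%, Formula N 3/36 = 8.3% → Blend 2
Silt: Blend 2 358/406 = 88.2%, Formula N 376/487 = 77.2% → Blend 2
Blend 2 has the higher rate in both groups.

Blend 2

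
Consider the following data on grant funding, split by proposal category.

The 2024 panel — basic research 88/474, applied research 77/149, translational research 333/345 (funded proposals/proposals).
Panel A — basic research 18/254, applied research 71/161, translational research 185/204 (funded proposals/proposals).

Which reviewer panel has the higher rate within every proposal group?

the 2024 panel

Basic research: the 2024 panel 88/474 = 18.6%, Panel A 18/254 = 7.1% → the 2024 panel
Applied research: the 2024 panel 77/149 = 51.7%, Panel A 71/161 = 44.1% → the 2024 panel
Translational research: the 2024 panel 333/345 = 96.5%, Panel A 185/204 = 90.7% → the 2024 panel
The 2024 panel has the higher rate in all 3 groups.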